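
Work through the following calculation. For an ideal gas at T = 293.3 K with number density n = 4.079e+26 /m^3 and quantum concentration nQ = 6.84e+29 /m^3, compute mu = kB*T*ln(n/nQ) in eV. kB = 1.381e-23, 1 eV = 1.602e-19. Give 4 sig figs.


Step 1: n/nQ = 4.079e+26/6.84e+29 = 0.0005963
Step 2: ln(n/nQ) = -7.425
Step 3: mu = kB*T*ln(n/nQ) = 4.05e-21*-7.425 = -3.007e-20 J
Step 4: Convert to eV: -3.007e-20/1.602e-19 = -0.1877 eV

-0.1877


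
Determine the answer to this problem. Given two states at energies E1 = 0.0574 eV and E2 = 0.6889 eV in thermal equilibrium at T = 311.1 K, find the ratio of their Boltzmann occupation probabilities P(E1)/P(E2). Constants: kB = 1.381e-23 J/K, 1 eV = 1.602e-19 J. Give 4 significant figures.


Step 1: Compute energy difference dE = E1 - E2 = 0.0574 - 0.6889 = -0.6315 eV
Step 2: Convert to Joules: dE_J = -0.6315 * 1.602e-19 = -1.012e-19 J
Step 3: Compute exponent = -dE_J / (kB * T) = -(-1.012e-19) / (1.381e-23 * 311.1) = 23.55
Step 4: P(E1)/P(E2) = exp(23.55) = 1.685e+10

1.685e+10


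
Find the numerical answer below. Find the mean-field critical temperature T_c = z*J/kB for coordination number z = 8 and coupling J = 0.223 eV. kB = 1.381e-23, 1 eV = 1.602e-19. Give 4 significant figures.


Step 1: z*J = 8*0.223 = 1.784 eV
Step 2: Convert to Joules: 1.784*1.602e-19 = 2.858e-19 J
Step 3: T_c = 2.858e-19 / 1.381e-23 = 2.069e+04 K

2.069e+04


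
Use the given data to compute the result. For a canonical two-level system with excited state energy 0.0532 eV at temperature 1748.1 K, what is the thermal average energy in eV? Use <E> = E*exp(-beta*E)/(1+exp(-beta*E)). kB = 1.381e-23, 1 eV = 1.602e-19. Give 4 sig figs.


Step 1: beta*E = 0.0532*1.602e-19/(1.381e-23*1748.1) = 0.353
Step 2: exp(-beta*E) = 0.7026
Step 3: <E> = 0.0532*0.7026/(1+0.7026) = 0.02195 eV

0.02195


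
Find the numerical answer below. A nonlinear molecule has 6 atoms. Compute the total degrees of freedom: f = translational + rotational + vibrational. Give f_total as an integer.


Step 1: Translational DOF = 3
Step 2: Rotational DOF (nonlinear) = 3
Step 3: Vibrational DOF = 3*6 - 6 = 12
Step 4: Total = 3 + 3 + 12 = 18

18


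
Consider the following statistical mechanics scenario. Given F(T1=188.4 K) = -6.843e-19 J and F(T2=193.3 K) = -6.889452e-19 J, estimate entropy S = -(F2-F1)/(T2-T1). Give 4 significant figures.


Step 1: dF = F2 - F1 = -6.889452e-19 - (-6.843e-19) = -4.6452e-21 J
Step 2: dT = T2 - T1 = 193.3 - 188.4 = 4.9 K
Step 3: S = -dF/dT = -(-4.6452e-21)/4.9 = 9.48e-22 J/K

9.48e-22


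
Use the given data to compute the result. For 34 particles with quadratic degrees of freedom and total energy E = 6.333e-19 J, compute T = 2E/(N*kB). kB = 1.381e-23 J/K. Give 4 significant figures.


Step 1: Numerator = 2*E = 2*6.333e-19 = 1.267e-18 J
Step 2: Denominator = N*kB = 34*1.381e-23 = 4.695e-22
Step 3: T = 1.267e-18 / 4.695e-22 = 2698 K

2698


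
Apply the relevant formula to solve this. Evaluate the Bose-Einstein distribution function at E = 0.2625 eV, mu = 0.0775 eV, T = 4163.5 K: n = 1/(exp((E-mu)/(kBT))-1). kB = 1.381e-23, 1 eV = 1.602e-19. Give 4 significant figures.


Step 1: (E - mu) = 0.185 eV
Step 2: x = (E-mu)*eV/(kB*T) = 0.185*1.602e-19/(1.381e-23*4163.5) = 0.5154
Step 3: exp(x) = 1.674
Step 4: n = 1/(exp(x)-1) = 1.483

1.483


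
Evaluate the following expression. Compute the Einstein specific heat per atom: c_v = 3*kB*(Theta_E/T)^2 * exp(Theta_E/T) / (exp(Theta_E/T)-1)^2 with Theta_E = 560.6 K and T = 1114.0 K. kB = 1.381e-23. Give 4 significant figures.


Step 1: x = Theta_E/T = 560.6/1114.0 = 0.5032
Step 2: x^2 = 0.2532
Step 3: exp(x) = 1.654
Step 4: c_v = 3*1.381e-23*0.2532*1.654/(1.654-1)^2 = 4.057e-23

4.057e-23


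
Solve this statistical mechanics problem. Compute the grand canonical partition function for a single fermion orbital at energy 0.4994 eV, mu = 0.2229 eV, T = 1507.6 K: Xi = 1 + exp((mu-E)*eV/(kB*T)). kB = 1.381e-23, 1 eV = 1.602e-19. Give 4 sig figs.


Step 1: (mu - E) = 0.2229 - 0.4994 = -0.2765 eV
Step 2: x = (mu-E)*eV/(kB*T) = -0.2765*1.602e-19/(1.381e-23*1507.6) = -2.128
Step 3: exp(x) = 0.1191
Step 4: Xi = 1 + 0.1191 = 1.119

1.119


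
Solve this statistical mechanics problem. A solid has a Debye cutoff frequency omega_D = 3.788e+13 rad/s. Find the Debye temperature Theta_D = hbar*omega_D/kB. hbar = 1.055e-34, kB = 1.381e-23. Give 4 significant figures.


Step 1: hbar*omega_D = 1.055e-34 * 3.788e+13 = 3.996e-21 J
Step 2: Theta_D = 3.996e-21 / 1.381e-23
Step 3: Theta_D = 289.4 K

289.4


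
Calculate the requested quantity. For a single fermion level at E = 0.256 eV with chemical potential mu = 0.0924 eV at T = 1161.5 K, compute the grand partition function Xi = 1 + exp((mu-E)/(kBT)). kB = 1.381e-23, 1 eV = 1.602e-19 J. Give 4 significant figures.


Step 1: (mu - E) = 0.0924 - 0.256 = -0.1636 eV
Step 2: x = (mu-E)*eV/(kB*T) = -0.1636*1.602e-19/(1.381e-23*1161.5) = -1.634
Step 3: exp(x) = 0.1952
Step 4: Xi = 1 + 0.1952 = 1.195

1.195


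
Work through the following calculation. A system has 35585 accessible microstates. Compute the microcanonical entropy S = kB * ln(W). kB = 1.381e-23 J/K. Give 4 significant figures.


Step 1: ln(W) = ln(35585) = 10.48
Step 2: S = kB * ln(W) = 1.381e-23 * 10.48
Step 3: S = 1.447e-22 J/K

1.447e-22


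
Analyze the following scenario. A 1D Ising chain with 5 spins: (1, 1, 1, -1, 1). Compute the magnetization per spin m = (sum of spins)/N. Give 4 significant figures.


Step 1: Count up spins (+1): 4, down spins (-1): 1
Step 2: Total magnetization M = 4 - 1 = 3
Step 3: m = M/N = 3/5 = 0.6

0.6


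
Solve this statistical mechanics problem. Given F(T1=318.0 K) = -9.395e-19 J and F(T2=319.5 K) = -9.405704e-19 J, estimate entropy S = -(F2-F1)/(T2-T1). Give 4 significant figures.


Step 1: dF = F2 - F1 = -9.405704e-19 - (-9.395e-19) = -1.0704e-21 J
Step 2: dT = T2 - T1 = 319.5 - 318.0 = 1.5 K
Step 3: S = -dF/dT = -(-1.0704e-21)/1.5 = 7.136e-22 J/K

7.136e-22


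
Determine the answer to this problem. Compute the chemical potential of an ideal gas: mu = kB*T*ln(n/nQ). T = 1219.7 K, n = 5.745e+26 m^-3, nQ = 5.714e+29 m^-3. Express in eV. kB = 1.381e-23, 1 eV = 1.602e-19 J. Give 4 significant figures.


Step 1: n/nQ = 5.745e+26/5.714e+29 = 0.001005
Step 2: ln(n/nQ) = -6.902
Step 3: mu = kB*T*ln(n/nQ) = 1.684e-20*-6.902 = -1.163e-19 J
Step 4: Convert to eV: -1.163e-19/1.602e-19 = -0.7257 eV

-0.7257


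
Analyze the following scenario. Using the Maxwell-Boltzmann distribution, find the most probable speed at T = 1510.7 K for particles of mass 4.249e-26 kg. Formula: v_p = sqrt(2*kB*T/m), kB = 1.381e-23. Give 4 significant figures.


Step 1: Numerator = 2*kB*T = 2*1.381e-23*1510.7 = 4.173e-20
Step 2: Ratio = 4.173e-20 / 4.249e-26 = 9.82e+05
Step 3: v_p = sqrt(9.82e+05) = 991 m/s

991


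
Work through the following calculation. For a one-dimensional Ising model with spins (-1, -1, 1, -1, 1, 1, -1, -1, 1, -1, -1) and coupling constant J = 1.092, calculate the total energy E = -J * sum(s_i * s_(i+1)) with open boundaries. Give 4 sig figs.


Step 1: Nearest-neighbor products: 1, -1, -1, -1, 1, -1, 1, -1, -1, 1
Step 2: Sum of products = -2
Step 3: E = -1.092 * -2 = 2.184

2.184


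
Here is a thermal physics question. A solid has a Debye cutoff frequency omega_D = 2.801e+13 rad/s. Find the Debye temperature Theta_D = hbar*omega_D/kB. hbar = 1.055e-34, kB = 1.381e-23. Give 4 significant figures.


Step 1: hbar*omega_D = 1.055e-34 * 2.801e+13 = 2.955e-21 J
Step 2: Theta_D = 2.955e-21 / 1.381e-23
Step 3: Theta_D = 214 K

214


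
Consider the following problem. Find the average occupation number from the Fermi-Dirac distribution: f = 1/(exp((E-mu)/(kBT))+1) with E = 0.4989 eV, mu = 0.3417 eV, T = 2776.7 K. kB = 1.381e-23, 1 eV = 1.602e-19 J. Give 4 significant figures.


Step 1: (E - mu) = 0.4989 - 0.3417 = 0.1572 eV
Step 2: Convert: (E-mu)*eV = 2.518e-20 J
Step 3: x = (E-mu)*eV/(kB*T) = 0.6567
Step 4: f = 1/(exp(0.6567)+1) = 0.3415

0.3415


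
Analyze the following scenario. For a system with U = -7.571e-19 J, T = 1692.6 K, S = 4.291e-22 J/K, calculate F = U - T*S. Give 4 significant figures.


Step 1: T*S = 1692.6 * 4.291e-22 = 7.263e-19 J
Step 2: F = U - T*S = -7.571e-19 - 7.263e-19
Step 3: F = -1.483e-18 J

-1.483e-18


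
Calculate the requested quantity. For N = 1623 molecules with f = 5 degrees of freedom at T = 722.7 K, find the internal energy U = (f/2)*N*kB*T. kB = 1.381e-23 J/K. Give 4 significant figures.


Step 1: f/2 = 5/2 = 2.5
Step 2: N*kB*T = 1623*1.381e-23*722.7 = 1.62e-17
Step 3: U = 2.5 * 1.62e-17 = 4.05e-17 J

4.05e-17


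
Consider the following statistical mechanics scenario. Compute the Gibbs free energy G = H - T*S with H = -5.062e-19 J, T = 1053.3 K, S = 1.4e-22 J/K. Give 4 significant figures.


Step 1: T*S = 1053.3 * 1.4e-22 = 1.475e-19 J
Step 2: G = H - T*S = -5.062e-19 - 1.475e-19
Step 3: G = -6.537e-19 J

-6.537e-19


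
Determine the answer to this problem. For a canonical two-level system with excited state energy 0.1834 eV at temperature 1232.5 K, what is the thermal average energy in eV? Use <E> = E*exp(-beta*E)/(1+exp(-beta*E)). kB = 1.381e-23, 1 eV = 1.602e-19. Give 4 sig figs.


Step 1: beta*E = 0.1834*1.602e-19/(1.381e-23*1232.5) = 1.726
Step 2: exp(-beta*E) = 0.178
Step 3: <E> = 0.1834*0.178/(1+0.178) = 0.02771 eV

0.02771


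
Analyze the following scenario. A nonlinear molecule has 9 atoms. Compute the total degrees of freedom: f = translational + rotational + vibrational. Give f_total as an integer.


Step 1: Translational DOF = 3
Step 2: Rotational DOF (nonlinear) = 3
Step 3: Vibrational DOF = 3*9 - 6 = 21
Step 4: Total = 3 + 3 + 21 = 27

27


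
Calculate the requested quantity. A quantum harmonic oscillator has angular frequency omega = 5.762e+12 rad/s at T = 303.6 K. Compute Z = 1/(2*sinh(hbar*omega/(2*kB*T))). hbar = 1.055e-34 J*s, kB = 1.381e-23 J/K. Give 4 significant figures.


Step 1: Compute x = hbar*omega/(kB*T) = 1.055e-34*5.762e+12/(1.381e-23*303.6) = 0.145
Step 2: x/2 = 0.07249
Step 3: sinh(x/2) = 0.07256
Step 4: Z = 1/(2*0.07256) = 6.891

6.891


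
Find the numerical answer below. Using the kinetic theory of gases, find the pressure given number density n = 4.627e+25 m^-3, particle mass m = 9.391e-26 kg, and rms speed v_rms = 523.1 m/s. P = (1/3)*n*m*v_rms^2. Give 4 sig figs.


Step 1: v_rms^2 = 523.1^2 = 2.736e+05
Step 2: n*m = 4.627e+25*9.391e-26 = 4.345
Step 3: P = (1/3)*4.345*2.736e+05 = 3.963e+05 Pa

3.963e+05


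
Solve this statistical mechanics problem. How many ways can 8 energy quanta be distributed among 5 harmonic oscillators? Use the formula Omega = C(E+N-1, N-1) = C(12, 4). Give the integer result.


Step 1: Use binomial coefficient C(12, 4)
Step 2: Numerator = 12! / 8!
Step 3: Denominator = 4!
Step 4: Omega = 495

495


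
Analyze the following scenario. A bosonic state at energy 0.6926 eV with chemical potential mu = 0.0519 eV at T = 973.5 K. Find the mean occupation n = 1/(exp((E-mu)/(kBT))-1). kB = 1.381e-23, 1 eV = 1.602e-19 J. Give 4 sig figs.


Step 1: (E - mu) = 0.6407 eV
Step 2: x = (E-mu)*eV/(kB*T) = 0.6407*1.602e-19/(1.381e-23*973.5) = 7.635
Step 3: exp(x) = 2069
Step 4: n = 1/(exp(x)-1) = 0.0004837

0.0004837


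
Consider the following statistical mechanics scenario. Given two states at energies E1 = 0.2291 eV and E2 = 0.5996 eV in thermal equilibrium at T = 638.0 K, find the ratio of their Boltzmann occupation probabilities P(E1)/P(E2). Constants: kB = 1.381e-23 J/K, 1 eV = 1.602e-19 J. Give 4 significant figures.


Step 1: Compute energy difference dE = E1 - E2 = 0.2291 - 0.5996 = -0.3705 eV
Step 2: Convert to Joules: dE_J = -0.3705 * 1.602e-19 = -5.935e-20 J
Step 3: Compute exponent = -dE_J / (kB * T) = -(-5.935e-20) / (1.381e-23 * 638.0) = 6.737
Step 4: P(E1)/P(E2) = exp(6.737) = 842.6

842.6


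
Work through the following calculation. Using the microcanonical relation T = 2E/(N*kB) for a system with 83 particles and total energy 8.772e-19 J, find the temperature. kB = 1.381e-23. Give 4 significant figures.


Step 1: Numerator = 2*E = 2*8.772e-19 = 1.754e-18 J
Step 2: Denominator = N*kB = 83*1.381e-23 = 1.146e-21
Step 3: T = 1.754e-18 / 1.146e-21 = 1531 K

1531


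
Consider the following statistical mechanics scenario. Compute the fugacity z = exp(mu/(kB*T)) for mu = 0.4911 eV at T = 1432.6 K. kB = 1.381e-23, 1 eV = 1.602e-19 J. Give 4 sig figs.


Step 1: Convert mu to Joules: 0.4911*1.602e-19 = 7.867e-20 J
Step 2: kB*T = 1.381e-23*1432.6 = 1.978e-20 J
Step 3: mu/(kB*T) = 3.977
Step 4: z = exp(3.977) = 53.34

53.34


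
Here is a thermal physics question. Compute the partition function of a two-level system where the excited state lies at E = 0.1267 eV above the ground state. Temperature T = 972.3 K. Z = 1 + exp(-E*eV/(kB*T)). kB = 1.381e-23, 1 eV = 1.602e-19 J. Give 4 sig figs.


Step 1: Compute beta*E = E*eV/(kB*T) = 0.1267*1.602e-19/(1.381e-23*972.3) = 1.512
Step 2: exp(-beta*E) = exp(-1.512) = 0.2206
Step 3: Z = 1 + 0.2206 = 1.221

1.221


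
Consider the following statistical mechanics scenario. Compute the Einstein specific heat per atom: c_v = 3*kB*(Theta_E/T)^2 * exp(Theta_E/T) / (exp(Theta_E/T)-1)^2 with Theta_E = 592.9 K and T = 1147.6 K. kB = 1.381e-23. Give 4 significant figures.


Step 1: x = Theta_E/T = 592.9/1147.6 = 0.5166
Step 2: x^2 = 0.2669
Step 3: exp(x) = 1.676
Step 4: c_v = 3*1.381e-23*0.2669*1.676/(1.676-1)^2 = 4.052e-23

4.052e-23


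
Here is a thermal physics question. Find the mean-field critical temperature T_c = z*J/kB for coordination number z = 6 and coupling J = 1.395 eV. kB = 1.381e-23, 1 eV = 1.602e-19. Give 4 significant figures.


Step 1: z*J = 6*1.395 = 8.37 eV
Step 2: Convert to Joules: 8.37*1.602e-19 = 1.341e-18 J
Step 3: T_c = 1.341e-18 / 1.381e-23 = 9.709e+04 K

9.709e+04


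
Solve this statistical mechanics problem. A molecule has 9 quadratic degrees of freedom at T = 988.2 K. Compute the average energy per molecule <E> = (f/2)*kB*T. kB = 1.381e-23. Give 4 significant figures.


Step 1: f/2 = 9/2 = 4.5
Step 2: kB*T = 1.381e-23 * 988.2 = 1.365e-20
Step 3: <E> = 4.5 * 1.365e-20 = 6.141e-20 J

6.141e-20


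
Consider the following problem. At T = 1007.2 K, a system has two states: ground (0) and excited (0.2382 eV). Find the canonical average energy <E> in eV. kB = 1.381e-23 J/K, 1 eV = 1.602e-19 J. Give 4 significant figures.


Step 1: beta*E = 0.2382*1.602e-19/(1.381e-23*1007.2) = 2.743
Step 2: exp(-beta*E) = 0.06435
Step 3: <E> = 0.2382*0.06435/(1+0.06435) = 0.0144 eV

0.0144


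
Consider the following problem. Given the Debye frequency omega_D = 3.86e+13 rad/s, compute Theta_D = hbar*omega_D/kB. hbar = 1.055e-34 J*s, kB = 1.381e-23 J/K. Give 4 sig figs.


Step 1: hbar*omega_D = 1.055e-34 * 3.86e+13 = 4.072e-21 J
Step 2: Theta_D = 4.072e-21 / 1.381e-23
Step 3: Theta_D = 294.9 K

294.9


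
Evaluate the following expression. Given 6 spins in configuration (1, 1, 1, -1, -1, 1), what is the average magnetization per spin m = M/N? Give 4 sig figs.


Step 1: Count up spins (+1): 4, down spins (-1): 2
Step 2: Total magnetization M = 4 - 2 = 2
Step 3: m = M/N = 2/6 = 0.3333

0.3333


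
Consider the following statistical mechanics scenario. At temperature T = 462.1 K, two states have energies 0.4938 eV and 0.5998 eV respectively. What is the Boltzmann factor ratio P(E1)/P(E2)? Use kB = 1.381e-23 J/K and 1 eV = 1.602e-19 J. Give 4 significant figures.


Step 1: Compute energy difference dE = E1 - E2 = 0.4938 - 0.5998 = -0.106 eV
Step 2: Convert to Joules: dE_J = -0.106 * 1.602e-19 = -1.698e-20 J
Step 3: Compute exponent = -dE_J / (kB * T) = -(-1.698e-20) / (1.381e-23 * 462.1) = 2.661
Step 4: P(E1)/P(E2) = exp(2.661) = 14.31

14.31


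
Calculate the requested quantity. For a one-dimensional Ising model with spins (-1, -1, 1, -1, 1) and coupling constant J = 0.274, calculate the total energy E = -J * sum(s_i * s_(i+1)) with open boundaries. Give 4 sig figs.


Step 1: Nearest-neighbor products: 1, -1, -1, -1
Step 2: Sum of products = -2
Step 3: E = -0.274 * -2 = 0.548

0.548


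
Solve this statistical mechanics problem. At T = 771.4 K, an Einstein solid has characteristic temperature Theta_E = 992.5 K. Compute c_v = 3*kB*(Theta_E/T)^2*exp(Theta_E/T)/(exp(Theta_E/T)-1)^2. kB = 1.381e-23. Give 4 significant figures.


Step 1: x = Theta_E/T = 992.5/771.4 = 1.287
Step 2: x^2 = 1.655
Step 3: exp(x) = 3.621
Step 4: c_v = 3*1.381e-23*1.655*3.621/(3.621-1)^2 = 3.616e-23

3.616e-23


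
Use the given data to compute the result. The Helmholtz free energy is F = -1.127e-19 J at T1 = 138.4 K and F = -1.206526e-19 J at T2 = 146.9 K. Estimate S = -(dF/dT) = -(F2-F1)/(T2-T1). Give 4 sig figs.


Step 1: dF = F2 - F1 = -1.206526e-19 - (-1.127e-19) = -7.9526e-21 J
Step 2: dT = T2 - T1 = 146.9 - 138.4 = 8.5 K
Step 3: S = -dF/dT = -(-7.9526e-21)/8.5 = 9.356e-22 J/K

9.356e-22


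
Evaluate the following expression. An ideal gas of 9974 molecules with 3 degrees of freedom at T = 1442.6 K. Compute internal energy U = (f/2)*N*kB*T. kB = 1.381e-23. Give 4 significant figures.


Step 1: f/2 = 3/2 = 1.5
Step 2: N*kB*T = 9974*1.381e-23*1442.6 = 1.987e-16
Step 3: U = 1.5 * 1.987e-16 = 2.981e-16 J

2.981e-16


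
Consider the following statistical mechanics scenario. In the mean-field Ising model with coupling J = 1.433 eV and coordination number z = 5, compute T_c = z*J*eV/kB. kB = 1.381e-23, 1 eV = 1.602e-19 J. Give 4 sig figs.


Step 1: z*J = 5*1.433 = 7.165 eV
Step 2: Convert to Joules: 7.165*1.602e-19 = 1.148e-18 J
Step 3: T_c = 1.148e-18 / 1.381e-23 = 8.312e+04 K

8.312e+04


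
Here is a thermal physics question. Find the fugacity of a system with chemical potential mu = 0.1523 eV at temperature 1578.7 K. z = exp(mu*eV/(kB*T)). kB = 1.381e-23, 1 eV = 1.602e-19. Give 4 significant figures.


Step 1: Convert mu to Joules: 0.1523*1.602e-19 = 2.44e-20 J
Step 2: kB*T = 1.381e-23*1578.7 = 2.18e-20 J
Step 3: mu/(kB*T) = 1.119
Step 4: z = exp(1.119) = 3.062

3.062


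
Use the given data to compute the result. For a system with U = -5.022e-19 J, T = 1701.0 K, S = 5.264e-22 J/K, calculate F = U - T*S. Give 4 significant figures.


Step 1: T*S = 1701.0 * 5.264e-22 = 8.954e-19 J
Step 2: F = U - T*S = -5.022e-19 - 8.954e-19
Step 3: F = -1.398e-18 J

-1.398e-18


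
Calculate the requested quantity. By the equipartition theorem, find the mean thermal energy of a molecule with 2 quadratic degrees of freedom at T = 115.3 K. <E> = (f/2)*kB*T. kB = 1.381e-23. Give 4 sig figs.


Step 1: f/2 = 2/2 = 1
Step 2: kB*T = 1.381e-23 * 115.3 = 1.592e-21
Step 3: <E> = 1 * 1.592e-21 = 1.592e-21 J

1.592e-21


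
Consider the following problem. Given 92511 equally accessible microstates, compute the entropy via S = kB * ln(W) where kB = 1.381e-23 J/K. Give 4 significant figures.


Step 1: ln(W) = ln(92511) = 11.44
Step 2: S = kB * ln(W) = 1.381e-23 * 11.44
Step 3: S = 1.579e-22 J/K

1.579e-22


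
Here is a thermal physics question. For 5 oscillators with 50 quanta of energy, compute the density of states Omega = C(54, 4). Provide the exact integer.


Step 1: Use binomial coefficient C(54, 4)
Step 2: Numerator = 54! / 50!
Step 3: Denominator = 4!
Step 4: Omega = 316251

316251


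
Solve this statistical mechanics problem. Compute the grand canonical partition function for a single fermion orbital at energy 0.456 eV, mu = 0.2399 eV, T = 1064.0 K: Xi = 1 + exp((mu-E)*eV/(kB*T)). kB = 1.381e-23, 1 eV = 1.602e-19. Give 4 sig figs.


Step 1: (mu - E) = 0.2399 - 0.456 = -0.2161 eV
Step 2: x = (mu-E)*eV/(kB*T) = -0.2161*1.602e-19/(1.381e-23*1064.0) = -2.356
Step 3: exp(x) = 0.0948
Step 4: Xi = 1 + 0.0948 = 1.095

1.095


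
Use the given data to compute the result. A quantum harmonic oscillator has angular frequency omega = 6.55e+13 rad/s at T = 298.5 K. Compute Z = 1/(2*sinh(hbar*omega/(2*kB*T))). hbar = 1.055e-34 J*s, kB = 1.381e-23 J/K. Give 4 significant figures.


Step 1: Compute x = hbar*omega/(kB*T) = 1.055e-34*6.55e+13/(1.381e-23*298.5) = 1.676
Step 2: x/2 = 0.8382
Step 3: sinh(x/2) = 0.9398
Step 4: Z = 1/(2*0.9398) = 0.532

0.532


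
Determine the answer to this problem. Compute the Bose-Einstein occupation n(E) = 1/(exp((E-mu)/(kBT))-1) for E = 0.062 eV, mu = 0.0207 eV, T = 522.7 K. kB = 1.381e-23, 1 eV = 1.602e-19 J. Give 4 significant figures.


Step 1: (E - mu) = 0.0413 eV
Step 2: x = (E-mu)*eV/(kB*T) = 0.0413*1.602e-19/(1.381e-23*522.7) = 0.9166
Step 3: exp(x) = 2.501
Step 4: n = 1/(exp(x)-1) = 0.6664

0.6664


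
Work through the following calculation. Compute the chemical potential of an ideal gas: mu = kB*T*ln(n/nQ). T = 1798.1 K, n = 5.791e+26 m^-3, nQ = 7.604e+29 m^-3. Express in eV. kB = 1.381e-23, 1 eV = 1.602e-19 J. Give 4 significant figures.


Step 1: n/nQ = 5.791e+26/7.604e+29 = 0.0007616
Step 2: ln(n/nQ) = -7.18
Step 3: mu = kB*T*ln(n/nQ) = 2.483e-20*-7.18 = -1.783e-19 J
Step 4: Convert to eV: -1.783e-19/1.602e-19 = -1.113 eV

-1.113


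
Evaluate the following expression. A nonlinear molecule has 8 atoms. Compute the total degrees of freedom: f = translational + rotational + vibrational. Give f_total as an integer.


Step 1: Translational DOF = 3
Step 2: Rotational DOF (nonlinear) = 3
Step 3: Vibrational DOF = 3*8 - 6 = 18
Step 4: Total = 3 + 3 + 18 = 24

24


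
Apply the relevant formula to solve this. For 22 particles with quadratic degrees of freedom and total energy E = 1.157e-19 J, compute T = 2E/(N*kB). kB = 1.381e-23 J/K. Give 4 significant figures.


Step 1: Numerator = 2*E = 2*1.157e-19 = 2.314e-19 J
Step 2: Denominator = N*kB = 22*1.381e-23 = 3.038e-22
Step 3: T = 2.314e-19 / 3.038e-22 = 761.6 K

761.6


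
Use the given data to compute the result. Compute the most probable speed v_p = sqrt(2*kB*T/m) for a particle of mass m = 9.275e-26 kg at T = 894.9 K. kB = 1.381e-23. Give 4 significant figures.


Step 1: Numerator = 2*kB*T = 2*1.381e-23*894.9 = 2.472e-20
Step 2: Ratio = 2.472e-20 / 9.275e-26 = 2.665e+05
Step 3: v_p = sqrt(2.665e+05) = 516.2 m/s

516.2


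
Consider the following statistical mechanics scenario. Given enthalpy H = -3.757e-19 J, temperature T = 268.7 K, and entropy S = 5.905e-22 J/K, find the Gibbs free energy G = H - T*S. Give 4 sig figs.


Step 1: T*S = 268.7 * 5.905e-22 = 1.587e-19 J
Step 2: G = H - T*S = -3.757e-19 - 1.587e-19
Step 3: G = -5.344e-19 J

-5.344e-19


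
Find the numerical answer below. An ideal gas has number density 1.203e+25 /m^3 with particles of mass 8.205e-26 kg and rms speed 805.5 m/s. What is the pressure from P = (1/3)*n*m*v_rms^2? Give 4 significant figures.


Step 1: v_rms^2 = 805.5^2 = 6.488e+05
Step 2: n*m = 1.203e+25*8.205e-26 = 0.9871
Step 3: P = (1/3)*0.9871*6.488e+05 = 2.135e+05 Pa

2.135e+05


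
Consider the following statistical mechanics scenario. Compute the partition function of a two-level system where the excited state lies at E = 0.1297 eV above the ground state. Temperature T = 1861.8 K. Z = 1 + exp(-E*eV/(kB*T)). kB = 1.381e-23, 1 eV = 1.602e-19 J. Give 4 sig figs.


Step 1: Compute beta*E = E*eV/(kB*T) = 0.1297*1.602e-19/(1.381e-23*1861.8) = 0.8081
Step 2: exp(-beta*E) = exp(-0.8081) = 0.4457
Step 3: Z = 1 + 0.4457 = 1.446

1.446


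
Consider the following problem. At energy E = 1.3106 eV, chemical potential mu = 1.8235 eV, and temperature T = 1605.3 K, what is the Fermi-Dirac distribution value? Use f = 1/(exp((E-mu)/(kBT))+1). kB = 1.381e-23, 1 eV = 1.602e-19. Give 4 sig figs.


Step 1: (E - mu) = 1.3106 - 1.8235 = -0.5129 eV
Step 2: Convert: (E-mu)*eV = -8.217e-20 J
Step 3: x = (E-mu)*eV/(kB*T) = -3.706
Step 4: f = 1/(exp(-3.706)+1) = 0.976

0.976


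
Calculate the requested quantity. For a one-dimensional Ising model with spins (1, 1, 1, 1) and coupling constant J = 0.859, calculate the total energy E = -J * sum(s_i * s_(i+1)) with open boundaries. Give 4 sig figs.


Step 1: Nearest-neighbor products: 1, 1, 1
Step 2: Sum of products = 3
Step 3: E = -0.859 * 3 = -2.577

-2.577


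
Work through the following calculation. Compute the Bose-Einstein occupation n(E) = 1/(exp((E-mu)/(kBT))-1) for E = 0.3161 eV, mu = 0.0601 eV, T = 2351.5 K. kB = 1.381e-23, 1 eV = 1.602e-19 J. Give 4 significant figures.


Step 1: (E - mu) = 0.256 eV
Step 2: x = (E-mu)*eV/(kB*T) = 0.256*1.602e-19/(1.381e-23*2351.5) = 1.263
Step 3: exp(x) = 3.536
Step 4: n = 1/(exp(x)-1) = 0.3944

0.3944


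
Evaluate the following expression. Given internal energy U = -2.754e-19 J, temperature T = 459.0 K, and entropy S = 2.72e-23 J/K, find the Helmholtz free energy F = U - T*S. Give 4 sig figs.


Step 1: T*S = 459.0 * 2.72e-23 = 1.248e-20 J
Step 2: F = U - T*S = -2.754e-19 - 1.248e-20
Step 3: F = -2.879e-19 J

-2.879e-19


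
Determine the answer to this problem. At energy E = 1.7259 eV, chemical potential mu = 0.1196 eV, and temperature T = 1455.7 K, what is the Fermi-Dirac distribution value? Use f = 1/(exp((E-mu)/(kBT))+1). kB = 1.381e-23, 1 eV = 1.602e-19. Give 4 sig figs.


Step 1: (E - mu) = 1.7259 - 0.1196 = 1.606 eV
Step 2: Convert: (E-mu)*eV = 2.573e-19 J
Step 3: x = (E-mu)*eV/(kB*T) = 12.8
Step 4: f = 1/(exp(12.8)+1) = 2.76e-06

2.76e-06


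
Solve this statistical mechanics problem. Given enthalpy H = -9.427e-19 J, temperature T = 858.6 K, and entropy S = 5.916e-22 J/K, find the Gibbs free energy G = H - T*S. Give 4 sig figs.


Step 1: T*S = 858.6 * 5.916e-22 = 5.079e-19 J
Step 2: G = H - T*S = -9.427e-19 - 5.079e-19
Step 3: G = -1.451e-18 J

-1.451e-18


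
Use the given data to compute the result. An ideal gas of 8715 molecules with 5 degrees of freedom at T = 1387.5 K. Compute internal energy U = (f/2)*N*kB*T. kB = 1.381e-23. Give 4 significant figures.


Step 1: f/2 = 5/2 = 2.5
Step 2: N*kB*T = 8715*1.381e-23*1387.5 = 1.67e-16
Step 3: U = 2.5 * 1.67e-16 = 4.175e-16 J

4.175e-16


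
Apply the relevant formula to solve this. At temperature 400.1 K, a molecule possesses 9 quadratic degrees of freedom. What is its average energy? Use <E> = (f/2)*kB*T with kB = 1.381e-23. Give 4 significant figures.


Step 1: f/2 = 9/2 = 4.5
Step 2: kB*T = 1.381e-23 * 400.1 = 5.525e-21
Step 3: <E> = 4.5 * 5.525e-21 = 2.486e-20 J

2.486e-20


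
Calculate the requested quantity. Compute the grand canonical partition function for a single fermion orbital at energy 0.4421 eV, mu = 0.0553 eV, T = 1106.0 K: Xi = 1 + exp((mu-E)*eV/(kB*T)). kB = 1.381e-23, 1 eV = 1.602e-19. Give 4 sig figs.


Step 1: (mu - E) = 0.0553 - 0.4421 = -0.3868 eV
Step 2: x = (mu-E)*eV/(kB*T) = -0.3868*1.602e-19/(1.381e-23*1106.0) = -4.057
Step 3: exp(x) = 0.0173
Step 4: Xi = 1 + 0.0173 = 1.017

1.017


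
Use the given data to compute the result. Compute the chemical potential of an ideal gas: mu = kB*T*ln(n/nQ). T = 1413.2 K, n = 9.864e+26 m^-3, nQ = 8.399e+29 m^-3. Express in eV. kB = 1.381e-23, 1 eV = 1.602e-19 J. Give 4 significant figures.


Step 1: n/nQ = 9.864e+26/8.399e+29 = 0.001174
Step 2: ln(n/nQ) = -6.747
Step 3: mu = kB*T*ln(n/nQ) = 1.952e-20*-6.747 = -1.317e-19 J
Step 4: Convert to eV: -1.317e-19/1.602e-19 = -0.8219 eV

-0.8219


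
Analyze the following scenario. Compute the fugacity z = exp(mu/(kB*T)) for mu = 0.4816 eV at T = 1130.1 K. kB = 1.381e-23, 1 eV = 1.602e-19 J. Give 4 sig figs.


Step 1: Convert mu to Joules: 0.4816*1.602e-19 = 7.715e-20 J
Step 2: kB*T = 1.381e-23*1130.1 = 1.561e-20 J
Step 3: mu/(kB*T) = 4.944
Step 4: z = exp(4.944) = 140.3

140.3


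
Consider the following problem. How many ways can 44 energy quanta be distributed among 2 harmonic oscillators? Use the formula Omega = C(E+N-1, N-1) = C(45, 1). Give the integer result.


Step 1: Use binomial coefficient C(45, 1)
Step 2: Numerator = 45! / 44!
Step 3: Denominator = 1!
Step 4: Omega = 45

45


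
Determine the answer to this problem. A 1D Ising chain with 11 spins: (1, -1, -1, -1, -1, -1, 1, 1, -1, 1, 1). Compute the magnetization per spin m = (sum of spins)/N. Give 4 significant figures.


Step 1: Count up spins (+1): 5, down spins (-1): 6
Step 2: Total magnetization M = 5 - 6 = -1
Step 3: m = M/N = -1/11 = -0.09091

-0.09091


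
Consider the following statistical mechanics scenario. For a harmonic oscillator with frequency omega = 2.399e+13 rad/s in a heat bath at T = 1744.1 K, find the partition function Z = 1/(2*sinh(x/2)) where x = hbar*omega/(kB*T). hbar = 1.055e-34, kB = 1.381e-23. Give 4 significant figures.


Step 1: Compute x = hbar*omega/(kB*T) = 1.055e-34*2.399e+13/(1.381e-23*1744.1) = 0.1051
Step 2: x/2 = 0.05254
Step 3: sinh(x/2) = 0.05256
Step 4: Z = 1/(2*0.05256) = 9.512

9.512


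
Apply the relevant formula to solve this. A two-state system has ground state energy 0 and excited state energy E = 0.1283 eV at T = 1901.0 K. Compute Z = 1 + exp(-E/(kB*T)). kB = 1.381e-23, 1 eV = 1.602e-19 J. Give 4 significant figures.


Step 1: Compute beta*E = E*eV/(kB*T) = 0.1283*1.602e-19/(1.381e-23*1901.0) = 0.7829
Step 2: exp(-beta*E) = exp(-0.7829) = 0.4571
Step 3: Z = 1 + 0.4571 = 1.457

1.457


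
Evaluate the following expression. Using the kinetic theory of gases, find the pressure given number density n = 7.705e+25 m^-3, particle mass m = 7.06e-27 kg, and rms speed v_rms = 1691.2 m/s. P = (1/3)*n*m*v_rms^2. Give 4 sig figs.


Step 1: v_rms^2 = 1691.2^2 = 2.86e+06
Step 2: n*m = 7.705e+25*7.06e-27 = 0.544
Step 3: P = (1/3)*0.544*2.86e+06 = 5.186e+05 Pa

5.186e+05


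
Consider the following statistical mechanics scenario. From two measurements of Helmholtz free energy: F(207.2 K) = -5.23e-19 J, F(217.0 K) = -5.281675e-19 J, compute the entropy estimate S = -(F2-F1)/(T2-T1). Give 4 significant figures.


Step 1: dF = F2 - F1 = -5.281675e-19 - (-5.23e-19) = -5.1675e-21 J
Step 2: dT = T2 - T1 = 217.0 - 207.2 = 9.8 K
Step 3: S = -dF/dT = -(-5.1675e-21)/9.8 = 5.273e-22 J/K

5.273e-22


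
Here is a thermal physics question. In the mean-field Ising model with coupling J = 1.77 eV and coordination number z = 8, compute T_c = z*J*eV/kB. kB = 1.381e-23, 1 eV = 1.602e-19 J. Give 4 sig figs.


Step 1: z*J = 8*1.77 = 14.16 eV
Step 2: Convert to Joules: 14.16*1.602e-19 = 2.268e-18 J
Step 3: T_c = 2.268e-18 / 1.381e-23 = 1.643e+05 K

1.643e+05


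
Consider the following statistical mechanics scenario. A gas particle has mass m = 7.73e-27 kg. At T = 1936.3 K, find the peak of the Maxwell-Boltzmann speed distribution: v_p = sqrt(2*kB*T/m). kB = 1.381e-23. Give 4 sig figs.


Step 1: Numerator = 2*kB*T = 2*1.381e-23*1936.3 = 5.348e-20
Step 2: Ratio = 5.348e-20 / 7.73e-27 = 6.919e+06
Step 3: v_p = sqrt(6.919e+06) = 2630 m/s

2630


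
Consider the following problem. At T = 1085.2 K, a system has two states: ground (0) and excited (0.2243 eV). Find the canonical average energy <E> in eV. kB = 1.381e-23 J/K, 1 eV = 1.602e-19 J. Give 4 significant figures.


Step 1: beta*E = 0.2243*1.602e-19/(1.381e-23*1085.2) = 2.398
Step 2: exp(-beta*E) = 0.09093
Step 3: <E> = 0.2243*0.09093/(1+0.09093) = 0.0187 eV

0.0187


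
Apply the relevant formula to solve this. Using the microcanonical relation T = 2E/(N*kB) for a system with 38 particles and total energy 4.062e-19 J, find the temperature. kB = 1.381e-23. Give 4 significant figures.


Step 1: Numerator = 2*E = 2*4.062e-19 = 8.124e-19 J
Step 2: Denominator = N*kB = 38*1.381e-23 = 5.248e-22
Step 3: T = 8.124e-19 / 5.248e-22 = 1548 K

1548


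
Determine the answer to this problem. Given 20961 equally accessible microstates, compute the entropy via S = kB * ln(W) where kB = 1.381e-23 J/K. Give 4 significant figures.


Step 1: ln(W) = ln(20961) = 9.95
Step 2: S = kB * ln(W) = 1.381e-23 * 9.95
Step 3: S = 1.374e-22 J/K

1.374e-22


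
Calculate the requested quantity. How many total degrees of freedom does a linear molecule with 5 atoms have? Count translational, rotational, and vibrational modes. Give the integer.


Step 1: Translational DOF = 3
Step 2: Rotational DOF (linear) = 2
Step 3: Vibrational DOF = 3*5 - 5 = 10
Step 4: Total = 3 + 2 + 10 = 15

15


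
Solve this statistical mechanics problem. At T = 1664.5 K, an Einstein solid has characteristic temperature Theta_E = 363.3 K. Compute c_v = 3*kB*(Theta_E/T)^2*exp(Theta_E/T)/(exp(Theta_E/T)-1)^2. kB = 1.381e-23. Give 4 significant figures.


Step 1: x = Theta_E/T = 363.3/1664.5 = 0.2183
Step 2: x^2 = 0.04764
Step 3: exp(x) = 1.244
Step 4: c_v = 3*1.381e-23*0.04764*1.244/(1.244-1)^2 = 4.127e-23

4.127e-23


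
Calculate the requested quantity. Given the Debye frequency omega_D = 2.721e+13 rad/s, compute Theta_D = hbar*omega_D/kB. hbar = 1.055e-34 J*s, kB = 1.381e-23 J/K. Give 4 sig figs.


Step 1: hbar*omega_D = 1.055e-34 * 2.721e+13 = 2.871e-21 J
Step 2: Theta_D = 2.871e-21 / 1.381e-23
Step 3: Theta_D = 207.9 K

207.9


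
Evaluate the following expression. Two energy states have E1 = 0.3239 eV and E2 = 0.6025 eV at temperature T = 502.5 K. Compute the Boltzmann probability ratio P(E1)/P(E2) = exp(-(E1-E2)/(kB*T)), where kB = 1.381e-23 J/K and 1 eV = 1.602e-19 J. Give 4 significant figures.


Step 1: Compute energy difference dE = E1 - E2 = 0.3239 - 0.6025 = -0.2786 eV
Step 2: Convert to Joules: dE_J = -0.2786 * 1.602e-19 = -4.463e-20 J
Step 3: Compute exponent = -dE_J / (kB * T) = -(-4.463e-20) / (1.381e-23 * 502.5) = 6.432
Step 4: P(E1)/P(E2) = exp(6.432) = 621.1

621.1


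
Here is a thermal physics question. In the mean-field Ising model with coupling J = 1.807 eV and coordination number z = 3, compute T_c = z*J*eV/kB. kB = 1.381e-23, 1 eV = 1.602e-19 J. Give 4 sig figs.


Step 1: z*J = 3*1.807 = 5.421 eV
Step 2: Convert to Joules: 5.421*1.602e-19 = 8.684e-19 J
Step 3: T_c = 8.684e-19 / 1.381e-23 = 6.289e+04 K

6.289e+04


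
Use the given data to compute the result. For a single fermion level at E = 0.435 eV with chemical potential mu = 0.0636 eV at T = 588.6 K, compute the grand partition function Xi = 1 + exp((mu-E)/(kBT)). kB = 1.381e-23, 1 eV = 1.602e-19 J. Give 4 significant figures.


Step 1: (mu - E) = 0.0636 - 0.435 = -0.3714 eV
Step 2: x = (mu-E)*eV/(kB*T) = -0.3714*1.602e-19/(1.381e-23*588.6) = -7.32
Step 3: exp(x) = 0.0006624
Step 4: Xi = 1 + 0.0006624 = 1.001

1.001


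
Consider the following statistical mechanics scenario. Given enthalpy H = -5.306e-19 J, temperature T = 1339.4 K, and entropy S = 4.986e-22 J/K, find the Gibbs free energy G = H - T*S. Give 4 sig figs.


Step 1: T*S = 1339.4 * 4.986e-22 = 6.678e-19 J
Step 2: G = H - T*S = -5.306e-19 - 6.678e-19
Step 3: G = -1.198e-18 J

-1.198e-18


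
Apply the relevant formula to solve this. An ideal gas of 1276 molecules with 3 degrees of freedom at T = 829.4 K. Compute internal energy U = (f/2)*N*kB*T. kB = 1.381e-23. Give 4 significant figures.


Step 1: f/2 = 3/2 = 1.5
Step 2: N*kB*T = 1276*1.381e-23*829.4 = 1.462e-17
Step 3: U = 1.5 * 1.462e-17 = 2.192e-17 J

2.192e-17


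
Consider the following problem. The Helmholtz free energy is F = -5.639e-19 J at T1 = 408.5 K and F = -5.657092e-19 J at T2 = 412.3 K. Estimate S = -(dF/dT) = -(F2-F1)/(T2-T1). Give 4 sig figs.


Step 1: dF = F2 - F1 = -5.657092e-19 - (-5.639e-19) = -1.8092e-21 J
Step 2: dT = T2 - T1 = 412.3 - 408.5 = 3.8 K
Step 3: S = -dF/dT = -(-1.8092e-21)/3.8 = 4.761e-22 J/K

4.761e-22


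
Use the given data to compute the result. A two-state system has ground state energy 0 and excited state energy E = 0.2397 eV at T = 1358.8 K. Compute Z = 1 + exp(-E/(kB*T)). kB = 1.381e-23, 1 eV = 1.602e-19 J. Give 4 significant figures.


Step 1: Compute beta*E = E*eV/(kB*T) = 0.2397*1.602e-19/(1.381e-23*1358.8) = 2.046
Step 2: exp(-beta*E) = exp(-2.046) = 0.1292
Step 3: Z = 1 + 0.1292 = 1.129

1.129


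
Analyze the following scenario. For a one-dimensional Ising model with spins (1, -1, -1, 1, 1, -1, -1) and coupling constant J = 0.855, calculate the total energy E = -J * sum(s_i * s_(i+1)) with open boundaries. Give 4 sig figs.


Step 1: Nearest-neighbor products: -1, 1, -1, 1, -1, 1
Step 2: Sum of products = 0
Step 3: E = -0.855 * 0 = 0

0


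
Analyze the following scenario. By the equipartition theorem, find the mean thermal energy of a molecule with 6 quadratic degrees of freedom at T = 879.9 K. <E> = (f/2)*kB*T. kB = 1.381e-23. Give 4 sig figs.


Step 1: f/2 = 6/2 = 3
Step 2: kB*T = 1.381e-23 * 879.9 = 1.215e-20
Step 3: <E> = 3 * 1.215e-20 = 3.645e-20 J

3.645e-20


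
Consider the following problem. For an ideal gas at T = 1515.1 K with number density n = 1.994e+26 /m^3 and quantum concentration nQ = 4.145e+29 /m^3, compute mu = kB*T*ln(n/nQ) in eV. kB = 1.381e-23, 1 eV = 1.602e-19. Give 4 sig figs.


Step 1: n/nQ = 1.994e+26/4.145e+29 = 0.0004811
Step 2: ln(n/nQ) = -7.64
Step 3: mu = kB*T*ln(n/nQ) = 2.092e-20*-7.64 = -1.598e-19 J
Step 4: Convert to eV: -1.598e-19/1.602e-19 = -0.9978 eV

-0.9978


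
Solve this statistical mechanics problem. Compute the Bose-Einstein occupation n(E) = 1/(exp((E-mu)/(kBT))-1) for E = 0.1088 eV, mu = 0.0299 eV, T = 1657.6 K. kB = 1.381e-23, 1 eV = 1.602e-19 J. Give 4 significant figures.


Step 1: (E - mu) = 0.0789 eV
Step 2: x = (E-mu)*eV/(kB*T) = 0.0789*1.602e-19/(1.381e-23*1657.6) = 0.5522
Step 3: exp(x) = 1.737
Step 4: n = 1/(exp(x)-1) = 1.357

1.357


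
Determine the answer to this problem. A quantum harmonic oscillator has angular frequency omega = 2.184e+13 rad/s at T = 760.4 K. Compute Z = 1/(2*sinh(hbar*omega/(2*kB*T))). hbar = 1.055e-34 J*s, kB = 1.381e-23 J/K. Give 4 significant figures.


Step 1: Compute x = hbar*omega/(kB*T) = 1.055e-34*2.184e+13/(1.381e-23*760.4) = 0.2194
Step 2: x/2 = 0.1097
Step 3: sinh(x/2) = 0.1099
Step 4: Z = 1/(2*0.1099) = 4.548

4.548


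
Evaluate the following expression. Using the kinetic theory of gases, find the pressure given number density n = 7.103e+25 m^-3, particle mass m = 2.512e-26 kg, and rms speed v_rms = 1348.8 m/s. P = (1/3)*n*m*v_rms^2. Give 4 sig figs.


Step 1: v_rms^2 = 1348.8^2 = 1.819e+06
Step 2: n*m = 7.103e+25*2.512e-26 = 1.784
Step 3: P = (1/3)*1.784*1.819e+06 = 1.082e+06 Pa

1.082e+06


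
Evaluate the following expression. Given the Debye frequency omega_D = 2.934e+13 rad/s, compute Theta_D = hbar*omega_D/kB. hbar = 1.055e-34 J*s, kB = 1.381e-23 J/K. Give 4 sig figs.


Step 1: hbar*omega_D = 1.055e-34 * 2.934e+13 = 3.095e-21 J
Step 2: Theta_D = 3.095e-21 / 1.381e-23
Step 3: Theta_D = 224.1 K

224.1


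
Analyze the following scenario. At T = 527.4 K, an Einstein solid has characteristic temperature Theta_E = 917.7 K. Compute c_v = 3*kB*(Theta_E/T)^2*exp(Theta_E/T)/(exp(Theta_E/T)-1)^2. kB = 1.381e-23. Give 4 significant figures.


Step 1: x = Theta_E/T = 917.7/527.4 = 1.74
Step 2: x^2 = 3.028
Step 3: exp(x) = 5.698
Step 4: c_v = 3*1.381e-23*3.028*5.698/(5.698-1)^2 = 3.239e-23

3.239e-23


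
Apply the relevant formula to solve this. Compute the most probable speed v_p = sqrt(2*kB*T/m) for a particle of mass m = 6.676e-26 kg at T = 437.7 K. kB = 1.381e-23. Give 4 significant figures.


Step 1: Numerator = 2*kB*T = 2*1.381e-23*437.7 = 1.209e-20
Step 2: Ratio = 1.209e-20 / 6.676e-26 = 1.811e+05
Step 3: v_p = sqrt(1.811e+05) = 425.5 m/s

425.5


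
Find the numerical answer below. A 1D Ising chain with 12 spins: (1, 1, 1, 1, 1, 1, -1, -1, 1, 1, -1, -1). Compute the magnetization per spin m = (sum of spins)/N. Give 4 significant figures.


Step 1: Count up spins (+1): 8, down spins (-1): 4
Step 2: Total magnetization M = 8 - 4 = 4
Step 3: m = M/N = 4/12 = 0.3333

0.3333


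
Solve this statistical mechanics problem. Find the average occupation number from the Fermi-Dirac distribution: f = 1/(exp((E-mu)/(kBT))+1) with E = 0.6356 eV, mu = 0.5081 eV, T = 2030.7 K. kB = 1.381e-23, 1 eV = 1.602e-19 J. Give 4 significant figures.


Step 1: (E - mu) = 0.6356 - 0.5081 = 0.1275 eV
Step 2: Convert: (E-mu)*eV = 2.043e-20 J
Step 3: x = (E-mu)*eV/(kB*T) = 0.7283
Step 4: f = 1/(exp(0.7283)+1) = 0.3256

0.3256


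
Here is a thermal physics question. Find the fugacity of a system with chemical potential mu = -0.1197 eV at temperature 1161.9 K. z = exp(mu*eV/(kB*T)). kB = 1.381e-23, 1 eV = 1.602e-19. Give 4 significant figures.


Step 1: Convert mu to Joules: -0.1197*1.602e-19 = -1.918e-20 J
Step 2: kB*T = 1.381e-23*1161.9 = 1.605e-20 J
Step 3: mu/(kB*T) = -1.195
Step 4: z = exp(-1.195) = 0.3027

0.3027
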